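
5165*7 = 36155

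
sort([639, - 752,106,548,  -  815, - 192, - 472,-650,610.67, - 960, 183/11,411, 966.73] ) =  [  -  960, - 815,-752,- 650,-472,-192,183/11, 106, 411, 548, 610.67, 639, 966.73]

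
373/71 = 5+ 18/71  =  5.25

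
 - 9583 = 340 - 9923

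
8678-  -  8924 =17602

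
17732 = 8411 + 9321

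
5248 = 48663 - 43415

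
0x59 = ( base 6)225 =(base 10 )89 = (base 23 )3k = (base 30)2T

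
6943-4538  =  2405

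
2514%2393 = 121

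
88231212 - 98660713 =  - 10429501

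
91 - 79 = 12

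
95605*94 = 8986870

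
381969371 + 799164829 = 1181134200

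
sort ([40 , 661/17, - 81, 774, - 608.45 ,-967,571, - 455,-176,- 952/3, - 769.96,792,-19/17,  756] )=[ - 967 , - 769.96 ,-608.45,  -  455, - 952/3,  -  176,-81, - 19/17 , 661/17,40,  571,  756 , 774, 792]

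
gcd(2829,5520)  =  69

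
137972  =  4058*34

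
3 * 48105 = 144315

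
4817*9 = 43353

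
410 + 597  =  1007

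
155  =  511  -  356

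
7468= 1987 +5481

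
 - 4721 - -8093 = 3372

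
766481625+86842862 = 853324487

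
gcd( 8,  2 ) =2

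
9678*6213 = 60129414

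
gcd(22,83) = 1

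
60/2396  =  15/599 =0.03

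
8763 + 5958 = 14721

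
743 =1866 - 1123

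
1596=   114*14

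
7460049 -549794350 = - 542334301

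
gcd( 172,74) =2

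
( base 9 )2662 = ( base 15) 8d5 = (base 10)2000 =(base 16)7D0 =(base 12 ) 11A8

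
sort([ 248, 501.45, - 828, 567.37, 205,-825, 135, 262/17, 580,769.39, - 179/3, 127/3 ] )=[ - 828,-825, - 179/3, 262/17,127/3,135 , 205, 248,501.45,  567.37,580, 769.39]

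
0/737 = 0 = 0.00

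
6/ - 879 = -1+ 291/293 = - 0.01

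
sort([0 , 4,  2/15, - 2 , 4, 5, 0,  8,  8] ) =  [-2,  0,0,2/15,  4, 4,5, 8,8 ]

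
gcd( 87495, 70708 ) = 1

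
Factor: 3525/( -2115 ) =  - 5/3  =  - 3^ ( - 1 ) * 5^1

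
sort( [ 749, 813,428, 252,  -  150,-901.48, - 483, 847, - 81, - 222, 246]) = [ - 901.48, - 483,- 222, - 150,- 81  ,  246, 252, 428,749,813,847] 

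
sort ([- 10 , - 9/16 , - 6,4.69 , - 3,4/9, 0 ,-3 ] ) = [-10, - 6,-3,-3, - 9/16,0, 4/9,4.69 ]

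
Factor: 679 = 7^1*97^1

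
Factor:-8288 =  - 2^5*7^1 * 37^1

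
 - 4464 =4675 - 9139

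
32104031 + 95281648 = 127385679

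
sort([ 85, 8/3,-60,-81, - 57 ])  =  [ -81 , - 60, - 57,8/3, 85 ]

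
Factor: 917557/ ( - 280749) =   -  3^(-1)*7^ ( - 1)*29^( -1)*461^( - 1)*917557^1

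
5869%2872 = 125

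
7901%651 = 89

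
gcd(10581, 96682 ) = 1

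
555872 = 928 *599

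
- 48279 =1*( - 48279) 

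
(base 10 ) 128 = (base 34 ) 3Q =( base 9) 152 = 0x80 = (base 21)62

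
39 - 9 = 30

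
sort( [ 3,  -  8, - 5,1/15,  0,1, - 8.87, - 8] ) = [-8.87, - 8,-8, - 5,0,1/15,1,3]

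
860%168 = 20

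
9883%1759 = 1088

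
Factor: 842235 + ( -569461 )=2^1*29^1*4703^1 = 272774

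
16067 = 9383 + 6684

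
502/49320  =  251/24660 = 0.01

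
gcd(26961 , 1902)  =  3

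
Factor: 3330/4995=2^1*3^( - 1) =2/3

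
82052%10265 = 10197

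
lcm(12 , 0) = 0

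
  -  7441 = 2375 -9816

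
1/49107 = 1/49107 = 0.00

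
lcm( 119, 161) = 2737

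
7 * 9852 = 68964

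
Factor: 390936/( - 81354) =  - 2^2*149^ (-1)*179^1 = - 716/149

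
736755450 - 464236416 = 272519034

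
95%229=95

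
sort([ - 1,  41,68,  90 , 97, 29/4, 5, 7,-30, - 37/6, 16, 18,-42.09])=[ - 42.09,- 30, -37/6, - 1, 5, 7, 29/4, 16,  18, 41, 68, 90,97]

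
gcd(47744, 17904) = 5968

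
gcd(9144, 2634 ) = 6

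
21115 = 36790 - 15675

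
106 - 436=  - 330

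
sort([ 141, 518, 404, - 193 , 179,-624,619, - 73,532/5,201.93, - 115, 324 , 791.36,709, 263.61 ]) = [ - 624, - 193, - 115, - 73 , 532/5, 141, 179,201.93, 263.61,  324,  404,518, 619, 709,791.36 ]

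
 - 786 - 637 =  - 1423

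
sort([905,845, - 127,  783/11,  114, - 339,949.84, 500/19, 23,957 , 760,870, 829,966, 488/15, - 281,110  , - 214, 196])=[-339, - 281, - 214, - 127,23,500/19,488/15,783/11, 110,114,196, 760,829,845, 870, 905,  949.84,957,966]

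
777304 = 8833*88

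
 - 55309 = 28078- 83387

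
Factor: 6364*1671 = 10634244= 2^2*3^1*37^1*43^1*557^1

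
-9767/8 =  - 1221 + 1/8=   -1220.88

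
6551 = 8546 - 1995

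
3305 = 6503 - 3198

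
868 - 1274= - 406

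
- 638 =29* (-22)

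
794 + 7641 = 8435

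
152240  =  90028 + 62212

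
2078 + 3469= 5547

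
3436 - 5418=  - 1982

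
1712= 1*1712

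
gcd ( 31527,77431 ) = 1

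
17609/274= 64+73/274 = 64.27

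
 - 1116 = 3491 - 4607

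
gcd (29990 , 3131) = 1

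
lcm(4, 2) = 4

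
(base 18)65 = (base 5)423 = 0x71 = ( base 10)113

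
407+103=510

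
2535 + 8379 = 10914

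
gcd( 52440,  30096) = 456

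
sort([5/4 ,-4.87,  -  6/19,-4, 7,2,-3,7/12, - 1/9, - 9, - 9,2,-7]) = [-9, - 9, - 7, - 4.87, - 4,-3,-6/19, - 1/9,7/12,5/4,2, 2,7]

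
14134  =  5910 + 8224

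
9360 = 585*16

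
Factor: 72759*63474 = 2^1*3^2*71^1*79^1*149^1 * 307^1 = 4618304766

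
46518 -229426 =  - 182908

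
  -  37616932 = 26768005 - 64384937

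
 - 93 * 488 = -45384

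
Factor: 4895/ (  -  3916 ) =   -  2^( -2)*5^1 = - 5/4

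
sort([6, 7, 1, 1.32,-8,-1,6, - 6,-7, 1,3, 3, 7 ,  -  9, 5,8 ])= [ - 9, - 8, - 7,  -  6, - 1, 1,1,1.32, 3,  3  ,  5, 6,6, 7,7, 8]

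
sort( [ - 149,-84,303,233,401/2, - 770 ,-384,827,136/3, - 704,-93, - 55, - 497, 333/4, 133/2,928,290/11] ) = [ - 770, - 704, - 497, - 384, - 149,-93, - 84, - 55,290/11, 136/3,133/2,  333/4, 401/2, 233,303,827, 928]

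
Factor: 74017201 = 17^1*449^1 *9697^1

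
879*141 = 123939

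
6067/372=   16 + 115/372 = 16.31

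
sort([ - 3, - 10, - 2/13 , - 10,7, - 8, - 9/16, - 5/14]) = [ -10, - 10, - 8, - 3, - 9/16, - 5/14, - 2/13,7 ]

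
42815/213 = 42815/213 = 201.01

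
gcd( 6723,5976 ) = 747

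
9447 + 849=10296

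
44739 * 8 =357912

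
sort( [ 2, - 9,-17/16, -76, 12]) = [ - 76  ,  -  9,-17/16,2, 12 ]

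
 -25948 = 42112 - 68060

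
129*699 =90171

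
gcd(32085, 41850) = 1395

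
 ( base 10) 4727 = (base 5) 122402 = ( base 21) af2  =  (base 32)4JN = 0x1277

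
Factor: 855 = 3^2 * 5^1*19^1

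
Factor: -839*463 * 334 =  - 2^1*167^1*463^1*839^1 =- 129744638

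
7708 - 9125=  - 1417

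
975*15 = 14625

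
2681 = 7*383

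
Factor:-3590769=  - 3^1*7^2*13^1*1879^1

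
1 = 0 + 1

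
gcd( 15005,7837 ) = 1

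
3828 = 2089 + 1739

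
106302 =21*5062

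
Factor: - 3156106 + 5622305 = 1049^1*2351^1 = 2466199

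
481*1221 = 587301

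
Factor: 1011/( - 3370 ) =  - 3/10 = - 2^(-1 )*3^1*5^( - 1)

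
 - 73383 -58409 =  - 131792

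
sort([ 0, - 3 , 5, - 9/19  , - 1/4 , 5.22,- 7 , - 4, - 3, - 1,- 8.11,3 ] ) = [ - 8.11, - 7, - 4, - 3, - 3, - 1,-9/19, - 1/4,  0,  3, 5, 5.22 ] 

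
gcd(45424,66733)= 1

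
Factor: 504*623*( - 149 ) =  - 46784808 = - 2^3 * 3^2 * 7^2*89^1 * 149^1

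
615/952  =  615/952=0.65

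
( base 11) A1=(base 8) 157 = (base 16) 6f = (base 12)93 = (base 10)111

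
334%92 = 58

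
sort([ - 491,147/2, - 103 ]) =[-491, - 103,147/2]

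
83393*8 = 667144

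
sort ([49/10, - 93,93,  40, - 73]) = [ - 93,  -  73, 49/10 , 40, 93 ]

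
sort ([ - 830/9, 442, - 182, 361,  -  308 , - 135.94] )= [-308 , - 182, - 135.94,-830/9,361,442]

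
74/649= 74/649 =0.11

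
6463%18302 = 6463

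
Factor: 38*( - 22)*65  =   - 2^2*5^1*11^1*13^1 * 19^1 = -54340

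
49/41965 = 7/5995 = 0.00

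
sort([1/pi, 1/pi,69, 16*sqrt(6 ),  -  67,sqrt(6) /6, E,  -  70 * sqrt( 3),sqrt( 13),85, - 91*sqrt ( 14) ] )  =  [  -  91*sqrt( 14), - 70*sqrt( 3), - 67, 1/pi,1/pi , sqrt (6)/6,E,sqrt( 13), 16*sqrt( 6),69,85]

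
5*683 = 3415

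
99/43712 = 99/43712 = 0.00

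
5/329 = 5/329 = 0.02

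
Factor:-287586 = - 2^1*3^2*13^1*1229^1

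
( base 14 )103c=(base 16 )AEE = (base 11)2114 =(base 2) 101011101110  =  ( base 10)2798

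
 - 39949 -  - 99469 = 59520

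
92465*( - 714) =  - 66020010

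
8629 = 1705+6924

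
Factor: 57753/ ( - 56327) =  - 81/79=- 3^4*79^( - 1 ) 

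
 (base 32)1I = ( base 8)62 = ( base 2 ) 110010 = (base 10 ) 50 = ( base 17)2g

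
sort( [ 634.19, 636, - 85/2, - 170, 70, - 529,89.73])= [ - 529,-170, - 85/2,70, 89.73, 634.19,636]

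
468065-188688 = 279377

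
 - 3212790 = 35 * ( - 91794 ) 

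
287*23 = 6601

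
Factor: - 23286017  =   - 163^1*373^1*383^1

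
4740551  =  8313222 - 3572671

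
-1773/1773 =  - 1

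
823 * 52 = 42796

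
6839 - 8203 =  - 1364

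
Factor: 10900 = 2^2*5^2*  109^1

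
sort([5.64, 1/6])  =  [1/6, 5.64] 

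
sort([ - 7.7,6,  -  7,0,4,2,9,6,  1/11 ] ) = [ - 7.7,-7,  0, 1/11,2, 4, 6 , 6, 9]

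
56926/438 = 129 + 212/219 = 129.97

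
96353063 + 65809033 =162162096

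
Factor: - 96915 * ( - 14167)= 3^1*5^1*7^1*13^1 * 31^1*71^1*457^1 = 1372994805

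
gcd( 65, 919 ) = 1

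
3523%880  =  3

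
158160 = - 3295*( - 48 ) 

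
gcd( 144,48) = 48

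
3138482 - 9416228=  - 6277746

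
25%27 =25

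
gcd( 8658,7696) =962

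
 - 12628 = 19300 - 31928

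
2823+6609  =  9432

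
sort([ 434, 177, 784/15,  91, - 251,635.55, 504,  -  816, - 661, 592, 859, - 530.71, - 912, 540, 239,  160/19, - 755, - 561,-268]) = [-912,- 816, - 755, - 661, - 561,- 530.71, - 268, - 251,160/19, 784/15, 91, 177,  239, 434, 504, 540,592,635.55, 859 ]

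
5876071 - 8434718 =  - 2558647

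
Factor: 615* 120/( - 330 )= - 2460/11 =- 2^2*3^1*5^1*11^( - 1 )*41^1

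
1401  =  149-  - 1252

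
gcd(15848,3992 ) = 8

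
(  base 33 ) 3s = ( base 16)7F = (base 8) 177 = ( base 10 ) 127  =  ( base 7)241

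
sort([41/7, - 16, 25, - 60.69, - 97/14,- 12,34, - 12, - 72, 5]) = [ - 72, - 60.69, - 16, - 12, -12, - 97/14, 5, 41/7, 25,34]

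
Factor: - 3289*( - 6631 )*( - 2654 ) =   -  57882038786 = - 2^1*11^1 * 13^1*19^1*23^1*349^1*1327^1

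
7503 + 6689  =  14192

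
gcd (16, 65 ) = 1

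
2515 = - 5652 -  - 8167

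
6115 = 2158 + 3957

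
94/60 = 47/30 = 1.57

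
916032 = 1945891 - 1029859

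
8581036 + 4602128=13183164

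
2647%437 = 25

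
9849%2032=1721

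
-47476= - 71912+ 24436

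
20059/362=20059/362 = 55.41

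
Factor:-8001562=-2^1*23^1*47^1*3701^1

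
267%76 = 39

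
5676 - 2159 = 3517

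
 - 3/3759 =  - 1/1253 = - 0.00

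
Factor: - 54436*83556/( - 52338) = 68915976/793 = 2^3*3^1 * 13^(-1)*31^1*61^(-1 )*211^1*439^1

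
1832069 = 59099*31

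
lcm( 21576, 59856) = 1855536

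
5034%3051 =1983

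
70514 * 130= 9166820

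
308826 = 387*798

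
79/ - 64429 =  - 1 + 64350/64429 = - 0.00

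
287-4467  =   - 4180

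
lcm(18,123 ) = 738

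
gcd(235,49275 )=5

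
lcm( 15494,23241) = 46482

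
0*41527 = 0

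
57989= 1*57989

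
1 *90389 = 90389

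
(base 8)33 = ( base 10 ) 27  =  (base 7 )36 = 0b11011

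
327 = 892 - 565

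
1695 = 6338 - 4643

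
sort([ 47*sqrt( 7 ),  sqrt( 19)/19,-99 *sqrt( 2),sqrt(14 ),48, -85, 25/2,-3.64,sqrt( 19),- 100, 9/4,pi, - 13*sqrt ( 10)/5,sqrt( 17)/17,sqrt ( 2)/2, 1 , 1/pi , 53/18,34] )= [-99*sqrt( 2),-100,-85,  -  13*sqrt( 10)/5, - 3.64, sqrt( 19) /19,sqrt( 17) /17,  1/pi,sqrt(2 ) /2, 1, 9/4,53/18, pi, sqrt(14),sqrt ( 19),25/2, 34,48, 47*sqrt( 7)] 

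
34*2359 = 80206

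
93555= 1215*77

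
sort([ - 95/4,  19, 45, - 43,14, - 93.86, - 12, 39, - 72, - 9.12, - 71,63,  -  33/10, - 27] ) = [ - 93.86,-72, - 71, - 43, - 27, - 95/4, - 12, - 9.12, - 33/10, 14 , 19,39,45,63]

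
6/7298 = 3/3649 =0.00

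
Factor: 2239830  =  2^1*3^2*5^1 * 41^1*607^1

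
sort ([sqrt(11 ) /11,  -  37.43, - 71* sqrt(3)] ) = [ - 71*sqrt(3), -37.43, sqrt( 11) /11 ]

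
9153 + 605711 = 614864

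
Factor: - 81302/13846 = -40651/6923 = -7^(-1)  *13^1*23^ ( - 1)*43^( - 1 )*53^1 * 59^1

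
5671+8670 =14341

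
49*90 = 4410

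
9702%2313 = 450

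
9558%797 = 791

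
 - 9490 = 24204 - 33694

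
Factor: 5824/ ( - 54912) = -7/66 = - 2^(-1 ) * 3^( - 1) * 7^1*11^( - 1)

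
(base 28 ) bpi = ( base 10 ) 9342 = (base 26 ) DL8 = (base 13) 4338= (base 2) 10010001111110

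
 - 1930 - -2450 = 520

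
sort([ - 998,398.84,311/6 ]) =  [ - 998,311/6,398.84 ]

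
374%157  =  60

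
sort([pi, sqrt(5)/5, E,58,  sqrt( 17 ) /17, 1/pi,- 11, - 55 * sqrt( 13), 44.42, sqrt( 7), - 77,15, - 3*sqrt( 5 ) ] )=[ - 55*sqrt( 13), -77, - 11, - 3*sqrt(5),  sqrt( 17) /17, 1/pi,sqrt(5)/5,sqrt( 7), E, pi,15, 44.42,58 ]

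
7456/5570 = 3728/2785 = 1.34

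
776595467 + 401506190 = 1178101657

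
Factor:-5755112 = - 2^3 * 11^1 * 17^1 * 3847^1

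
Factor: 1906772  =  2^2*7^1*68099^1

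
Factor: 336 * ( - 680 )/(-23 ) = 2^7*3^1 * 5^1*7^1*17^1*23^( - 1)= 228480/23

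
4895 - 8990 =-4095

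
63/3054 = 21/1018 = 0.02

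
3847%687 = 412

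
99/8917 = 99/8917 = 0.01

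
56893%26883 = 3127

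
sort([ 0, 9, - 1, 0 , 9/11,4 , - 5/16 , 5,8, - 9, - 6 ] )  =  [ - 9, - 6,  -  1, - 5/16, 0,0 , 9/11,4,5,8, 9] 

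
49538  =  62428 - 12890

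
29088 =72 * 404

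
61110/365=167+31/73= 167.42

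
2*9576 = 19152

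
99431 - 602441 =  - 503010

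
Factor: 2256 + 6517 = 8773 = 31^1*283^1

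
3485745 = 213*16365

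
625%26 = 1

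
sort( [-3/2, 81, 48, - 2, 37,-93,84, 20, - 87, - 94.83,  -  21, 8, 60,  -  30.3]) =[ - 94.83, - 93, - 87, - 30.3, - 21, - 2, - 3/2, 8,20, 37,48, 60,81, 84]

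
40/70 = 4/7= 0.57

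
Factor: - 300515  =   - 5^1*60103^1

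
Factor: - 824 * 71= - 2^3*  71^1* 103^1 = - 58504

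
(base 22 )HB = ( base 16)181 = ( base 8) 601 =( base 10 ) 385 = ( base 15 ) 1aa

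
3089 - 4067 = -978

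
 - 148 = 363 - 511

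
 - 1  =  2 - 3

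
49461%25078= 24383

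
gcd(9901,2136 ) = 1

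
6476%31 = 28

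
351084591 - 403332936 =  -52248345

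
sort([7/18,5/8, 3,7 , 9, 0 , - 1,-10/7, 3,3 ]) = [ - 10/7, - 1,0,  7/18,5/8, 3, 3,3,7,9 ] 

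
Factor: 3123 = 3^2*347^1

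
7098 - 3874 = 3224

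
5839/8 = 5839/8 = 729.88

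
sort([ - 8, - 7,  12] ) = [ - 8, - 7,12 ]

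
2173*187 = 406351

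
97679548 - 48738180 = 48941368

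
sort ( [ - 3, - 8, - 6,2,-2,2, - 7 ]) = [-8, - 7, - 6, - 3, -2, 2,  2]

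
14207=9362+4845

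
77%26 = 25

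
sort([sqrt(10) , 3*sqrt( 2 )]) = [ sqrt(10),3*sqrt(2) ]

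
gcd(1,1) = 1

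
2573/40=2573/40 = 64.33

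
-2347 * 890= - 2088830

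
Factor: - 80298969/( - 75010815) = 26766323/25003605 =3^(-1 )*5^( - 1)*11^( - 1)*151537^( - 1 )*26766323^1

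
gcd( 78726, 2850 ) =6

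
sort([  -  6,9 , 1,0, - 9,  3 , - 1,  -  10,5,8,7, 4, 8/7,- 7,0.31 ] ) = [ - 10, - 9, - 7,  -  6 ,-1, 0, 0.31,1, 8/7,3,4,5,7, 8,9 ]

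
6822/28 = 243 + 9/14= 243.64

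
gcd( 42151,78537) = 1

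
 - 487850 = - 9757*50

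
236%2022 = 236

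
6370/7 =910 = 910.00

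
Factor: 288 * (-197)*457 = -25928352 =- 2^5*3^2* 197^1 * 457^1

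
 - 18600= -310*60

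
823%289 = 245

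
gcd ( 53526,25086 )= 6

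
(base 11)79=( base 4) 1112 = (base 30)2q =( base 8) 126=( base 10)86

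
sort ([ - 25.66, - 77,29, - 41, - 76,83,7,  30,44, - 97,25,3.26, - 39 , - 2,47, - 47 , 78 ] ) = [ - 97, - 77, - 76, - 47, -41, - 39, -25.66, - 2 , 3.26,7,25,29,30, 44,47,  78,83] 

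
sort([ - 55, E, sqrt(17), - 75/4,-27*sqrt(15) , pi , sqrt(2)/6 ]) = [ - 27*sqrt( 15), - 55 , - 75/4,  sqrt (2)/6,  E , pi,sqrt(17)]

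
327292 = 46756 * 7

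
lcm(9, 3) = 9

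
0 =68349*0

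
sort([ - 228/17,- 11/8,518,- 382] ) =[ -382, - 228/17,-11/8,  518 ]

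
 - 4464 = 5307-9771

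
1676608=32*52394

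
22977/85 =270+27/85 = 270.32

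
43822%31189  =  12633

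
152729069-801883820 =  - 649154751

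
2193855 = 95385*23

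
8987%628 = 195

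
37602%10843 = 5073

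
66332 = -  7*( - 9476)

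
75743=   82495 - 6752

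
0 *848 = 0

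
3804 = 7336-3532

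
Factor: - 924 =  - 2^2*3^1*7^1*11^1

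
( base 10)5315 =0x14C3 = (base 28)6ln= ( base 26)7MB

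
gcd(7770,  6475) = 1295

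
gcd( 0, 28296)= 28296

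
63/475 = 63/475=0.13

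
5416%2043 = 1330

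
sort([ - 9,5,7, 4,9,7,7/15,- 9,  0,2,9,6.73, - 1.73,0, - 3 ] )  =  [-9,-9, - 3 , -1.73 , 0,0,7/15,2,  4,5,6.73,7, 7, 9, 9]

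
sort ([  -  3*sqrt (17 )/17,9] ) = [ - 3*sqrt( 17)/17,9]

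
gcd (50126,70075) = 1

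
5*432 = 2160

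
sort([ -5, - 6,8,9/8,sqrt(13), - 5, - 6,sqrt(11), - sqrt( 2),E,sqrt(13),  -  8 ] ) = [  -  8, -6,-6 ,-5,-5, - sqrt(2) , 9/8, E,sqrt(11),sqrt(13),sqrt (13 ),8]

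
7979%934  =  507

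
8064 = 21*384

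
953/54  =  17+35/54 = 17.65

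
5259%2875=2384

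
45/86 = 45/86 = 0.52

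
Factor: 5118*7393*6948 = 2^3*3^3*193^1*853^1*7393^1  =  262894074552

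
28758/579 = 9586/193  =  49.67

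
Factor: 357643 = 11^1*13^1*41^1*61^1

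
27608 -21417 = 6191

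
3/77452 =3/77452 = 0.00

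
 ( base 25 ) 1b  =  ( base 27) 19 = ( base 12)30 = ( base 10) 36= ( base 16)24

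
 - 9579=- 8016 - 1563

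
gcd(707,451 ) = 1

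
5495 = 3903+1592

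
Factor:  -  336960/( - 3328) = 405/4  =  2^( - 2) * 3^4 * 5^1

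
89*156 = 13884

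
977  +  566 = 1543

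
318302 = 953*334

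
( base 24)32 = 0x4A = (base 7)134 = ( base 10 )74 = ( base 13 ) 59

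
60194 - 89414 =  - 29220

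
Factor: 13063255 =5^1*2612651^1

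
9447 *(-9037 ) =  - 85372539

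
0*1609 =0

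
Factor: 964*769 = 741316 = 2^2*241^1*769^1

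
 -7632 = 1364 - 8996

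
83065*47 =3904055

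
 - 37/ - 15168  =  37/15168=0.00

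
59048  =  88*671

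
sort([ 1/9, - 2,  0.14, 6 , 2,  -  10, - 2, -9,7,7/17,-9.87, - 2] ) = [ - 10, - 9.87, - 9, - 2, - 2 , - 2 , 1/9,0.14, 7/17, 2, 6, 7 ] 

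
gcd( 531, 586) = 1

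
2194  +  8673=10867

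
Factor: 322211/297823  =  17^(- 1 )*419^1 * 769^1*17519^( - 1 )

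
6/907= 6/907= 0.01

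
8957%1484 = 53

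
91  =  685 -594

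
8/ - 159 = - 8/159 = - 0.05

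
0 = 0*731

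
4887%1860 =1167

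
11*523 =5753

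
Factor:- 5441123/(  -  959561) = 959561^( - 1)*5441123^1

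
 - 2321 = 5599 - 7920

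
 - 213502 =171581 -385083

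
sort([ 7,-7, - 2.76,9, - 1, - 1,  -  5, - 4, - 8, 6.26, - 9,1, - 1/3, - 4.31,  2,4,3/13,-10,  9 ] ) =[ - 10 , - 9, - 8, - 7, - 5, - 4.31 ,  -  4,-2.76, - 1, -1 ,  -  1/3  ,  3/13,  1,2,4,6.26,  7, 9,  9 ] 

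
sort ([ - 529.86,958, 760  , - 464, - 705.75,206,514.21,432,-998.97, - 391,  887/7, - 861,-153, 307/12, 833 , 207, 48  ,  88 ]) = [ - 998.97,- 861,-705.75 , - 529.86, - 464, - 391, - 153, 307/12, 48,88, 887/7, 206,207, 432,514.21, 760, 833, 958]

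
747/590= 747/590 = 1.27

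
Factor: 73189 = 73189^1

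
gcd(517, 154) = 11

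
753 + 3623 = 4376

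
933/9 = 311/3  =  103.67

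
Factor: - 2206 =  - 2^1*1103^1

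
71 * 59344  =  4213424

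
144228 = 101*1428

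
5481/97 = 5481/97 = 56.51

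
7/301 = 1/43 = 0.02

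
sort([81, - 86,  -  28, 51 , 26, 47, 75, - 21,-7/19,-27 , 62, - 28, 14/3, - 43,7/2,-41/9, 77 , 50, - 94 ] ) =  [ - 94,  -  86 , - 43, - 28,-28, - 27, -21, -41/9, - 7/19,7/2, 14/3 , 26,47, 50, 51, 62, 75,77, 81 ] 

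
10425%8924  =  1501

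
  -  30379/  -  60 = 30379/60 = 506.32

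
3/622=3/622  =  0.00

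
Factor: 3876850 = 2^1*5^2*17^1 * 4561^1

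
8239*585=4819815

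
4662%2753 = 1909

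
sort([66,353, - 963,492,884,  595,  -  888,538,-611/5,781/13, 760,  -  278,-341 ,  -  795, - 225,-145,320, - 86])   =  [-963, - 888,  -  795,- 341,-278 , -225,  -  145,  -  611/5,-86, 781/13,66 , 320,353, 492,538,595,760,884]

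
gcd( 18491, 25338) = 41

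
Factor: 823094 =2^1*443^1*929^1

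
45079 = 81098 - 36019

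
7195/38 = 189 + 13/38 = 189.34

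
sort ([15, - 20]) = [  -  20 , 15]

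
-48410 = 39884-88294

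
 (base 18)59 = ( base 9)120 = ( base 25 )3o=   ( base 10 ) 99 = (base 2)1100011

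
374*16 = 5984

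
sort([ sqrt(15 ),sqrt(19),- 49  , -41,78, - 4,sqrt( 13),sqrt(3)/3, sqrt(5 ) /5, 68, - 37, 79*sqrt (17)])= [  -  49, - 41, - 37, - 4,sqrt(5 ) /5 , sqrt(3) /3, sqrt( 13),sqrt(15 ),sqrt( 19),  68, 78,79*sqrt(17)]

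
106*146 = 15476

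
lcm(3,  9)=9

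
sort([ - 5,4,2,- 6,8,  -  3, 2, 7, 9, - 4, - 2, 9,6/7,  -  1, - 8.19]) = [-8.19, -6,-5,-4, - 3, - 2, - 1,6/7, 2, 2, 4,7,8,9 , 9]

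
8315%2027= 207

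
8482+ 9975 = 18457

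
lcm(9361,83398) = 917378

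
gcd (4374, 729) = 729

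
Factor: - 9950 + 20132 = 10182 = 2^1*3^1*1697^1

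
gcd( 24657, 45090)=3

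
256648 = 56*4583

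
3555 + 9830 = 13385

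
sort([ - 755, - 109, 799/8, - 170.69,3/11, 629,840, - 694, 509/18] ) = [ - 755,-694, - 170.69, - 109, 3/11, 509/18,799/8 , 629,  840]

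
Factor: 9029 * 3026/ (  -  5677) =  - 27321754/5677 = -2^1*7^(  -  1 ) * 17^1*89^1 * 811^ ( - 1 )*9029^1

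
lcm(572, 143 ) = 572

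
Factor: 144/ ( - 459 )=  - 16/51 = - 2^4*3^(-1)*17^(  -  1) 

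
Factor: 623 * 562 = 350126 = 2^1 * 7^1 * 89^1*281^1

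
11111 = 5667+5444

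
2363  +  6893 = 9256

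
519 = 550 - 31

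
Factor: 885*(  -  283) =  - 3^1 * 5^1*59^1*283^1 = - 250455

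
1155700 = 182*6350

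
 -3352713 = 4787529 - 8140242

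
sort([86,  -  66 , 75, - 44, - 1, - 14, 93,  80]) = [-66, - 44,-14,-1,75,80,86,  93]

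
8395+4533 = 12928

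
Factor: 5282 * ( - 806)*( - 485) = 2064786620 = 2^2 * 5^1 * 13^1*19^1 * 31^1*97^1*139^1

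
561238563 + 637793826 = 1199032389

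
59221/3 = 19740 + 1/3 = 19740.33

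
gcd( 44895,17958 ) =8979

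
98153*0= 0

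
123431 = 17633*7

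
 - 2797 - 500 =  - 3297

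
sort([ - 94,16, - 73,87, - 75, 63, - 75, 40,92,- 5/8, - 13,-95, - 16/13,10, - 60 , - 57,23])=[ - 95, - 94,- 75, - 75, - 73,  -  60,- 57, - 13, - 16/13, - 5/8, 10,16 , 23,40, 63,87,92]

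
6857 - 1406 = 5451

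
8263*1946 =16079798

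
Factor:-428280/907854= - 2^2 * 5^1*43^1 *1823^ ( - 1) = - 860/1823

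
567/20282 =567/20282 =0.03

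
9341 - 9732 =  - 391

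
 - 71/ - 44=71/44  =  1.61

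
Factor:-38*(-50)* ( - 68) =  - 129200  =  - 2^4 * 5^2*17^1 * 19^1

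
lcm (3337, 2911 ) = 136817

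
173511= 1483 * 117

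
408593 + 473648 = 882241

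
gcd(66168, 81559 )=1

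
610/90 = 6 + 7/9 = 6.78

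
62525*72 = 4501800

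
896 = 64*14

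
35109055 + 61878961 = 96988016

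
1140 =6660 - 5520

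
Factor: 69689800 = 2^3* 5^2 * 17^1*103^1*199^1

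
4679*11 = 51469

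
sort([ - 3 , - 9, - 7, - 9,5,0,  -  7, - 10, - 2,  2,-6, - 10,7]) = [  -  10, - 10 ,-9, - 9,  -  7, - 7 , - 6, - 3, - 2, 0, 2, 5,7]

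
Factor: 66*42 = 2772 = 2^2*3^2*7^1*11^1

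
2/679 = 2/679=0.00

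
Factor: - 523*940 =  - 491620 = - 2^2*5^1*47^1 * 523^1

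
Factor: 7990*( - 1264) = - 10099360 = - 2^5*5^1 * 17^1*47^1*79^1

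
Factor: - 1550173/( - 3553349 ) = 977^(-1)*3637^( - 1)*1550173^1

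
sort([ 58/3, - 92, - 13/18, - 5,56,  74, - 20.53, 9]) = [-92 , - 20.53, - 5, - 13/18,9,58/3, 56,74] 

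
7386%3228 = 930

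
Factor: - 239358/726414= - 7^1 * 13^(-1)*41^1*67^( - 1) = - 287/871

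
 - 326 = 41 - 367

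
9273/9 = 3091/3 = 1030.33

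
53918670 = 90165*598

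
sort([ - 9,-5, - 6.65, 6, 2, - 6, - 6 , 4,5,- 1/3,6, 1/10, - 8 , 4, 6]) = [-9 , - 8,-6.65, - 6,-6,-5 , - 1/3,1/10, 2, 4,4 , 5,6,6,6 ] 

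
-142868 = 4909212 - 5052080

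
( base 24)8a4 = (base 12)2984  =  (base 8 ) 11364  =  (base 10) 4852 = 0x12f4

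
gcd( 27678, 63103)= 1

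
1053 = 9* 117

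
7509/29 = 7509/29= 258.93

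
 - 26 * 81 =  - 2106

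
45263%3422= 777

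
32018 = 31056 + 962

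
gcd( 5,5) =5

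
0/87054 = 0 = 0.00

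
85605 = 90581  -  4976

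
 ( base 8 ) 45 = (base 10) 37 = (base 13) 2b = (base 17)23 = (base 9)41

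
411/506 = 411/506 = 0.81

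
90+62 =152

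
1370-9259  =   - 7889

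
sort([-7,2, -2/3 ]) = [-7,  -  2/3, 2]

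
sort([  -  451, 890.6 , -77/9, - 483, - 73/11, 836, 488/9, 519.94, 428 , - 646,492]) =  [- 646, - 483,-451,-77/9, - 73/11,488/9 , 428,492,  519.94, 836 , 890.6 ]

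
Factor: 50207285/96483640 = 2^(  -  3)  *11^ ( - 1 )*219281^( - 1 )*10041457^1 = 10041457/19296728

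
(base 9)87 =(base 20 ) 3j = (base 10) 79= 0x4F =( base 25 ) 34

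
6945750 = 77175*90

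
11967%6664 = 5303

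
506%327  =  179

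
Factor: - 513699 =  - 3^1 * 171233^1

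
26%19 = 7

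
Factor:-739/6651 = -1/9 = - 3^ ( - 2) 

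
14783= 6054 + 8729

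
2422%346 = 0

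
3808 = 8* 476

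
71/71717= 71/71717= 0.00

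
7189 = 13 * 553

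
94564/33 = 2865 + 19/33 = 2865.58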